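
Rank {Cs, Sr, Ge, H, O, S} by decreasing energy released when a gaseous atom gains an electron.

H is in period 1, group 1; O is in period 2, group 16; S is in period 3, group 16; Ge is in period 4, group 14; Sr is in period 5, group 2; Cs is in period 6, group 1.
Atoms with high Z_eff and room in the valence shell (especially the halogens) have the most exothermic electron affinities.
These span different periods and groups, so the two trends combine.
Cs > Sr: this pair runs against the simple trend — see the exception note.
H > Cs: they share group 1; the group trend gives H the larger value.
Ge > H: the two effects oppose for this pair; the across-period effect wins (119 vs 73 kJ/mol).
O > Ge: both effects reinforce here, so O is clearly the higher of the two.
S > O: this pair runs against the simple trend — see the exception note.
Note the exception: Cs has a higher electron affinity than Sr, contrary to the simple trend — adding an electron to Sr (ns²) has to open a new, higher-energy np subshell, which is unfavourable.
Note the exception: S has a higher electron affinity than O, contrary to the simple trend — the compact 2p subshell of O repels the added electron more than S's larger 3p does.
Tabulated electron affinity (kJ/mol): H 73, O 141, S 200, Ge 119, Sr 5, Cs 46.
So from highest to lowest: S > O > Ge > H > Cs > Sr.

S > O > Ge > H > Cs > Sr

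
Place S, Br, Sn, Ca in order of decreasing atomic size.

Ca, Sn, Br, S

Moving right in a period, electrons are added to the same shell under a stronger nuclear pull, so atoms get smaller; moving down, a new shell is opened and atoms get larger.
Here both period and group differ, so the two effects have to be weighed against each other.
Br > S: period and group pull opposite ways; the down-group shift dominates (114 vs 103 pm).
Sn > Br: both effects reinforce here, so Sn is clearly the larger of the two.
Ca > Sn: period and group pull opposite ways; the across-period shift dominates (171 vs 140 pm).
Approximate values (pm): S 103, Ca 171, Br 114, Sn 140.
So from largest to smallest: Ca > Sn > Br > S.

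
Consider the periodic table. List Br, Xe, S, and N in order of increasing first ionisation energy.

N is in period 2, group 15; S is in period 3, group 16; Br is in period 4, group 17; Xe is in period 5, group 18.
Across a period the outer electron is held more tightly (higher IE₁); down a group it sits in a higher shell, more shielded, and comes off more easily.
These sit on a diagonal, where the across-period and down-group effects partly cancel.
Br > S: the two effects oppose for this pair; the across-period effect wins (1140 vs 1000 kJ/mol).
Xe > Br: the two effects oppose for this pair; the across-period effect wins (1170 vs 1140 kJ/mol).
N > Xe: the two effects oppose for this pair; the down-group effect wins (1402 vs 1170 kJ/mol).
Approximate values (kJ/mol): N 1402, S 1000, Br 1140, Xe 1170.
So from lowest to highest: S < Br < Xe < N.

S < Br < Xe < N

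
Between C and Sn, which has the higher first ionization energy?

C

C is in period 2, group 14; Sn is in period 5, group 14.
IE₁ increases left→right with effective nuclear charge and decreases top→bottom as the valence shell moves farther out.
All are in group 14, so first ionization energy increases up the group.
So C has the higher first ionization energy (C > Sn).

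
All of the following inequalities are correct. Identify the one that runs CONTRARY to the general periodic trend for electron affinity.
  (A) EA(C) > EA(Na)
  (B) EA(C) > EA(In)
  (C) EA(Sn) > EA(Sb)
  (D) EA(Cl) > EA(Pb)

The general trend: electron affinity increases across a period and decreases down a group.
(A) C (period 2, group 14) vs Na (period 3, group 1): the stated order agrees with the simple trend.
(B) C (period 2, group 14) vs In (period 5, group 13): the stated order agrees with the simple trend.
(C) Sn (period 5, group 14) vs Sb (period 5, group 15): the stated order contradicts the simple trend.
(D) Cl (period 3, group 17) vs Pb (period 6, group 14): the stated order agrees with the simple trend.
The exception is (C): adding an electron to Sb's half-filled 5p³ is unfavourable, so Sn has the more exothermic EA.

(C)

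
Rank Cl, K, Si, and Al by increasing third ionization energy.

Al < Si < Cl < K

After 2 electrons have been removed, what remains? Cl²⁺ still has 5 valence electrons; K²⁺ is already 1 electron into the core; Si²⁺ still has 2 valence electrons; Al²⁺ still has 1 valence electron.
Breaking into a closed-shell core is much more expensive than removing a leftover valence electron — K has the largest IE_3 here.
Valence configurations: Cl²⁺ [Ne]3s²3p³, Si²⁺ [Ne]3s², Al²⁺ [Ne]3s¹.
The numbers (kJ/mol): Cl 3822, K 4420, Si 3232, Al 2745.
Overall IE_3 order: Al < Si < Cl < K.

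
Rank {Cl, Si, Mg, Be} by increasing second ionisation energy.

Mg < Si < Be < Cl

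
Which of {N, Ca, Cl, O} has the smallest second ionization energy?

The second ionization energy removes an electron from the +1 ion. For each element: N⁺ still has 4 valence electrons; Ca⁺ still has 1 valence electron; Cl⁺ still has 6 valence electrons; O⁺ still has 5 valence electrons.
All are still removing valence electrons, so compare the +1 ions as you would atoms: IE_2 generally rises across a period (higher Z_eff) and falls down a group (larger shell), subject to the usual subshell exceptions.
Valence configurations: N⁺ [He]2s²2p², Ca⁺ [Ar]4s¹, Cl⁺ [Ne]3s²3p⁴, O⁺ [He]2s²2p³.
Tabulated IE_2 (kJ/mol): N 2856, Ca 1145, Cl 2298, O 3388.
Overall IE_2 order: Ca < Cl < N < O.

Ca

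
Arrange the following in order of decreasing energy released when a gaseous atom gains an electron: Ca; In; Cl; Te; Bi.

Cl > Te > Bi > In > Ca

Electron affinity generally becomes more exothermic across a period toward the halogens and less exothermic down a group.
Here both period and group differ, so the two effects have to be weighed against each other.
In > Ca: the two effects oppose for this pair; the across-period effect wins (29 vs 2 kJ/mol).
Bi > In: the two effects oppose for this pair; the across-period effect wins (91 vs 29 kJ/mol).
Te > Bi: both effects reinforce here, so Te is clearly the higher of the two.
Cl > Te: relative to Te, both the across-period and down-group shifts push Cl's electron affinity up.
Tabulated electron affinity (kJ/mol): Cl 349, Ca 2, In 29, Te 190, Bi 91.
So from highest to lowest: Cl > Te > Bi > In > Ca.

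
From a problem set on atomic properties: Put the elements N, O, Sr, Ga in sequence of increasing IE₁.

Sr < Ga < O < N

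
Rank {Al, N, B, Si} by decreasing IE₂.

N, B, Al, Si

The second ionization energy removes an electron from the +1 ion. For each element: Al⁺ still has 2 valence electrons; N⁺ still has 4 valence electrons; B⁺ still has 2 valence electrons; Si⁺ still has 3 valence electrons.
All are still removing valence electrons, so compare the +1 ions as you would atoms: IE_2 generally rises across a period (higher Z_eff) and falls down a group (larger shell), subject to the usual subshell exceptions.
Valence configurations: Al⁺ [Ne]3s², N⁺ [He]2s²2p², B⁺ [He]2s², Si⁺ [Ne]3s²3p¹.
Si⁺ loses a lone 3p electron whereas Al⁺ must break into a filled 3s² pair, so IE_2(Al) > IE_2(Si) even though Si has the higher nuclear charge.
The numbers (kJ/mol): Al 1817, N 2856, B 2427, Si 1577.
Putting it together, IE_2: Si < Al < B < N.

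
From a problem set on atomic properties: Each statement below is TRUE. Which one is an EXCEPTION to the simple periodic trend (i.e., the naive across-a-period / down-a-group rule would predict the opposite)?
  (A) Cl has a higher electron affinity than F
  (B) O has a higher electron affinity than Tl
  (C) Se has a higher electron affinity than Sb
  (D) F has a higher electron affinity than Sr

(A)

The general trend: electron affinity increases across a period and decreases down a group.
(A) Cl (period 3, group 17) vs F (period 2, group 17): the stated order contradicts the simple trend.
(B) O (period 2, group 16) vs Tl (period 6, group 13): the stated order agrees with the simple trend.
(C) Se (period 4, group 16) vs Sb (period 5, group 15): the stated order agrees with the simple trend.
(D) F (period 2, group 17) vs Sr (period 5, group 2): the stated order agrees with the simple trend.
The exception is (A): F's small 2p subshell makes the incoming electron feel strong e⁻–e⁻ repulsion, so Cl actually releases more energy on gaining an electron.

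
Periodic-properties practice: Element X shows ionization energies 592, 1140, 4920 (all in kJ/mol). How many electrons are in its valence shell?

Look for the largest jump between consecutive ionization energies: IE3/IE2 ≈ 4.3, far larger than any earlier ratio.
That jump marks the point where a core electron is being removed. So the atom has 2 valence electrons.

2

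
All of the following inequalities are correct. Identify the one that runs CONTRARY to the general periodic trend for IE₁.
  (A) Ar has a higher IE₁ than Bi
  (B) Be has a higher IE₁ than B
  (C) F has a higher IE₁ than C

(B)

The general trend: IE₁ increases across a period and decreases down a group.
(A) Ar (period 3, group 18) vs Bi (period 6, group 15): the stated order agrees with the simple trend.
(B) Be (period 2, group 2) vs B (period 2, group 13): the stated order contradicts the simple trend.
(C) F (period 2, group 17) vs C (period 2, group 14): the stated order agrees with the simple trend.
The exception is (B): removing B's lone 2p electron is easier than breaking Be's filled 2s².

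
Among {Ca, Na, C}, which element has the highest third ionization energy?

Na

After 2 electrons have been removed, what remains? Ca²⁺ is the bare [Ar] core; Na²⁺ is already 1 electron into the core; C²⁺ still has 2 valence electrons.
Pulling an electron out of a noble-gas core costs far more than removing a remaining valence electron, so Ca and Na sit at the high end of IE_3.
Approximate IE_3 values (kJ/mol): Ca 4912, Na 6910, C 4620.
Putting it together, IE_3: C < Ca < Na.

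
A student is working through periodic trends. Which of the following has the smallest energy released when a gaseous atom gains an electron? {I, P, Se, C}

P

C is in period 2, group 14; P is in period 3, group 15; Se is in period 4, group 16; I is in period 5, group 17.
Electron affinity generally becomes more exothermic across a period toward the halogens and less exothermic down a group.
These sit on a diagonal, where the across-period and down-group effects partly cancel.
C > P: period and group pull opposite ways; the down-group shift dominates (122 vs 72 kJ/mol).
Se > C: the two effects oppose for this pair; the across-period effect wins (195 vs 122 kJ/mol).
I > Se: period and group pull opposite ways; the across-period shift dominates (295 vs 195 kJ/mol).
Approximate values (kJ/mol): C 122, P 72, Se 195, I 295.
The smallest energy released when a gaseous atom gains an electron among these belongs to P.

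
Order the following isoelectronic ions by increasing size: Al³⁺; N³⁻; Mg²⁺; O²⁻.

All of these have 10 electrons, so size is governed by nuclear charge alone: the more protons, the stronger the pull on the same electron cloud, and the smaller the ion.
Nuclear charges: Al³⁺ (Z=13), Mg²⁺ (Z=12), O²⁻ (Z=8), N³⁻ (Z=7).
Smallest to largest: Al³⁺ < Mg²⁺ < O²⁻ < N³⁻.

Al³⁺ < Mg²⁺ < O²⁻ < N³⁻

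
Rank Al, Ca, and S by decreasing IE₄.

Al > Ca > S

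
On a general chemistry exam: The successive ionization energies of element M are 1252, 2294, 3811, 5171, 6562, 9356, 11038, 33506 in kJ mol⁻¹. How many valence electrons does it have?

7

Look for the largest jump between consecutive ionization energies: IE8/IE7 ≈ 3.0, far larger than any earlier ratio.
That jump marks the point where a core electron is being removed. So the atom has 7 valence electrons.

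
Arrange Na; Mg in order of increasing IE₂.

Mg < Na

Consider each +1 ion: Na⁺ is the bare [Ne] core; Mg⁺ still has 1 valence electron.
Breaking into a closed-shell core is much more expensive than removing a leftover valence electron — Na has the largest IE_2 here.
Approximate IE_2 values (kJ/mol): Na 4562, Mg 1451.
Putting it together, IE_2: Mg < Na.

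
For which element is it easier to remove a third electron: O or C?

C

The third ionization energy removes an electron from the +2 ion. For each element: O²⁺ still has 4 valence electrons; C²⁺ still has 2 valence electrons.
All are still removing valence electrons, so compare the +2 ions as you would atoms: IE_3 generally rises across a period (higher Z_eff) and falls down a group (larger shell), subject to the usual subshell exceptions.
Valence configurations: O²⁺ [He]2s²2p², C²⁺ [He]2s².
Approximate IE_3 values (kJ/mol): O 5300, C 4620.
Overall IE_3 order: C < O.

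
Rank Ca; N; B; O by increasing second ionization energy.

Ca < B < N < O

IE_2 is the cost of taking one more electron from the +1 cation: Ca⁺ still has 1 valence electron; N⁺ still has 4 valence electrons; B⁺ still has 2 valence electrons; O⁺ still has 5 valence electrons.
All are still removing valence electrons, so compare the +1 ions as you would atoms: IE_2 generally rises across a period (higher Z_eff) and falls down a group (larger shell), subject to the usual subshell exceptions.
Valence configurations: Ca⁺ [Ar]4s¹, N⁺ [He]2s²2p², B⁺ [He]2s², O⁺ [He]2s²2p³.
Approximate IE_2 values (kJ/mol): Ca 1145, N 2856, B 2427, O 3388.
Overall IE_2 order: Ca < B < N < O.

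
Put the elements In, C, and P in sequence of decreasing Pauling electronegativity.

C is in period 2, group 14; P is in period 3, group 15; In is in period 5, group 13.
Atoms toward the upper right of the periodic table pull bonding electrons most strongly.
Neither a single period nor a single group — weigh both effects.
P > In: both effects reinforce here, so P is clearly the higher of the two.
C > P: the two effects oppose for this pair; the down-group effect wins (2.55 vs 2.19).
Tabulated electronegativity (Pauling): C 2.55, P 2.19, In 1.78.
So from highest to lowest: C > P > In.

C, P, In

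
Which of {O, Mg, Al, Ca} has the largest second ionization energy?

O

Consider each +1 ion: O⁺ still has 5 valence electrons; Mg⁺ still has 1 valence electron; Al⁺ still has 2 valence electrons; Ca⁺ still has 1 valence electron.
All are still removing valence electrons, so compare the +1 ions as you would atoms: IE_2 generally rises across a period (higher Z_eff) and falls down a group (larger shell), subject to the usual subshell exceptions.
Valence configurations: O⁺ [He]2s²2p³, Mg⁺ [Ne]3s¹, Al⁺ [Ne]3s², Ca⁺ [Ar]4s¹.
Approximate IE_2 values (kJ/mol): O 3388, Mg 1451, Al 1817, Ca 1145.
So the second ionization energies run Ca < Mg < Al < O.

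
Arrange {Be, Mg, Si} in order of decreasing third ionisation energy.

Be, Mg, Si

Consider each +2 ion: Be²⁺ is the bare [He] core; Mg²⁺ is the bare [Ne] core; Si²⁺ still has 2 valence electrons.
Core electrons are held far more tightly than valence electrons, so Mg and Be top the IE_3 order.
The numbers (kJ/mol): Be 14849, Mg 7733, Si 3232.
So the third ionization energies run Si < Mg < Be.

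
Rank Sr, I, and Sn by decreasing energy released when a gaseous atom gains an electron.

Electron affinity generally becomes more exothermic across a period toward the halogens and less exothermic down a group.
All lie in period 5, so electron affinity increases left to right.
So from highest to lowest: I > Sn > Sr.

I > Sn > Sr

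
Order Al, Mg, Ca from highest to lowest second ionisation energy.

The second ionization energy removes an electron from the +1 ion. For each element: Al⁺ still has 2 valence electrons; Mg⁺ still has 1 valence electron; Ca⁺ still has 1 valence electron.
All are still removing valence electrons, so compare the +1 ions as you would atoms: IE_2 generally rises across a period (higher Z_eff) and falls down a group (larger shell), subject to the usual subshell exceptions.
Valence configurations: Al⁺ [Ne]3s², Mg⁺ [Ne]3s¹, Ca⁺ [Ar]4s¹.
The numbers (kJ/mol): Al 1817, Mg 1451, Ca 1145.
So the second ionization energies run Ca < Mg < Al.

Al, Mg, Ca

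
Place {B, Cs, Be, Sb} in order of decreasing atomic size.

Cs, Sb, Be, B

Be is in period 2, group 2; B is in period 2, group 13; Sb is in period 5, group 15; Cs is in period 6, group 1.
Moving right in a period, electrons are added to the same shell under a stronger nuclear pull, so atoms get smaller; moving down, a new shell is opened and atoms get larger.
These span different periods and groups, so the two trends combine.
Be > B: Be lies to the left of B in period 2, so the across-period effect alone puts Be larger.
Sb > Be: period and group pull opposite ways; the down-group shift dominates (140 vs 102 pm).
Cs > Sb: both effects reinforce here, so Cs is clearly the larger of the two.
For reference (pm): Be 102, B 85, Sb 140, Cs 232.
So from largest to smallest: Cs > Sb > Be > B.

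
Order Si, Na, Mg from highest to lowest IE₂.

After 1 electron has been removed, what remains? Si⁺ still has 3 valence electrons; Na⁺ is the bare [Ne] core; Mg⁺ still has 1 valence electron.
Pulling an electron out of a noble-gas core costs far more than removing a remaining valence electron, so Na sits at the high end of IE_2.
Valence configurations: Si⁺ [Ne]3s²3p¹, Mg⁺ [Ne]3s¹.
Approximate IE_2 values (kJ/mol): Si 1577, Na 4562, Mg 1451.
So the second ionization energies run Mg < Si < Na.

Na > Si > Mg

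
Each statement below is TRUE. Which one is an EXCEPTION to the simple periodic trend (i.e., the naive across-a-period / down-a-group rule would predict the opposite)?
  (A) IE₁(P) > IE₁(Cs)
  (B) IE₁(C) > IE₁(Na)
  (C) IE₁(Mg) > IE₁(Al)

The general trend: first ionization energy increases across a period and decreases down a group.
(A) P (period 3, group 15) vs Cs (period 6, group 1): the stated order agrees with the simple trend.
(B) C (period 2, group 14) vs Na (period 3, group 1): the stated order agrees with the simple trend.
(C) Mg (period 3, group 2) vs Al (period 3, group 13): the stated order contradicts the simple trend.
The exception is (C): Al's single 3p electron is easier to remove than one from Mg's filled 3s².

(C)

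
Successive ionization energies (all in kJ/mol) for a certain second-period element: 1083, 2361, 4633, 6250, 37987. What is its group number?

Look for the largest jump between consecutive ionization energies: IE5/IE4 ≈ 6.1, far larger than any earlier ratio.
That jump marks the point where a core electron is being removed. So the atom has 4 valence electrons.
A main-group element with 4 valence electrons is in group 14.

Group 14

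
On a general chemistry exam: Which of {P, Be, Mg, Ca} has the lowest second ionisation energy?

Ca

The second ionization energy removes an electron from the +1 ion. For each element: P⁺ still has 4 valence electrons; Be⁺ still has 1 valence electron; Mg⁺ still has 1 valence electron; Ca⁺ still has 1 valence electron.
All are still removing valence electrons, so compare the +1 ions as you would atoms: IE_2 generally rises across a period (higher Z_eff) and falls down a group (larger shell), subject to the usual subshell exceptions.
Valence configurations: P⁺ [Ne]3s²3p², Be⁺ [He]2s¹, Mg⁺ [Ne]3s¹, Ca⁺ [Ar]4s¹.
Tabulated IE_2 (kJ/mol): P 1907, Be 1757, Mg 1451, Ca 1145.
So the second ionization energies run Ca < Mg < Be < P.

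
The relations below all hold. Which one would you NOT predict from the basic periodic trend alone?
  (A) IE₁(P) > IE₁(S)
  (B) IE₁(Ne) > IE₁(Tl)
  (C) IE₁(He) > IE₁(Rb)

The general trend: first ionisation energy increases across a period and decreases down a group.
(A) P (period 3, group 15) vs S (period 3, group 16): the stated order contradicts the simple trend.
(B) Ne (period 2, group 18) vs Tl (period 6, group 13): the stated order agrees with the simple trend.
(C) He (period 1, group 18) vs Rb (period 5, group 1): the stated order agrees with the simple trend.
The exception is (A): S (3p⁴) ionizes more easily than half-filled P (3p³) because the paired 3p electron in S is pushed out by e⁻–e⁻ repulsion.

(A)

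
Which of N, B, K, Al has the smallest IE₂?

Al

Consider each +1 ion: N⁺ still has 4 valence electrons; B⁺ still has 2 valence electrons; K⁺ is the bare [Ar] core; Al⁺ still has 2 valence electrons.
Core electrons are held far more tightly than valence electrons, so K tops the IE_2 order.
Valence configurations: N⁺ [He]2s²2p², B⁺ [He]2s², Al⁺ [Ne]3s².
The numbers (kJ/mol): N 2856, B 2427, K 3052, Al 1817.
Overall IE_2 order: Al < B < N < K.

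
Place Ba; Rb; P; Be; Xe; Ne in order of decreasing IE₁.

Ne > Xe > P > Be > Ba > Rb

Be is in period 2, group 2; Ne is in period 2, group 18; P is in period 3, group 15; Rb is in period 5, group 1; Xe is in period 5, group 18; Ba is in period 6, group 2.
First ionization energy rises across a period (greater Z_eff holds electrons more tightly) and falls down a group (valence electrons are farther from the nucleus).
Neither a single period nor a single group — weigh both effects.
Ba > Rb: the two effects oppose for this pair; the across-period effect wins (503 vs 403 kJ/mol).
Be > Ba: they share group 2; the group trend gives Be the larger value.
P > Be: the two effects oppose for this pair; the across-period effect wins (1012 vs 900 kJ/mol).
Xe > P: the two effects oppose for this pair; the across-period effect wins (1170 vs 1012 kJ/mol).
Ne > Xe: they share group 18; the group trend gives Ne the larger value.
Tabulated first ionization energy (kJ/mol): Be 900, Ne 2081, P 1012, Rb 403, Xe 1170, Ba 503.
So from highest to lowest: Ne > Xe > P > Be > Ba > Rb.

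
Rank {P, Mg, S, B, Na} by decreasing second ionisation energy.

IE_2 is the cost of taking one more electron from the +1 cation: P⁺ still has 4 valence electrons; Mg⁺ still has 1 valence electron; S⁺ still has 5 valence electrons; B⁺ still has 2 valence electrons; Na⁺ is the bare [Ne] core.
Core electrons are held far more tightly than valence electrons, so Na tops the IE_2 order.
Valence configurations: P⁺ [Ne]3s²3p², Mg⁺ [Ne]3s¹, S⁺ [Ne]3s²3p³, B⁺ [He]2s².
The numbers (kJ/mol): P 1907, Mg 1451, S 2252, B 2427, Na 4562.
Hence IE_2: Mg < P < S < B < Na.

Na > B > S > P > Mg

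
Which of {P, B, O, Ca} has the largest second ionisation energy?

O

IE_2 is the cost of taking one more electron from the +1 cation: P⁺ still has 4 valence electrons; B⁺ still has 2 valence electrons; O⁺ still has 5 valence electrons; Ca⁺ still has 1 valence electron.
All are still removing valence electrons, so compare the +1 ions as you would atoms: IE_2 generally rises across a period (higher Z_eff) and falls down a group (larger shell), subject to the usual subshell exceptions.
Valence configurations: P⁺ [Ne]3s²3p², B⁺ [He]2s², O⁺ [He]2s²2p³, Ca⁺ [Ar]4s¹.
The numbers (kJ/mol): P 1907, B 2427, O 3388, Ca 1145.
Putting it together, IE_2: Ca < P < B < O.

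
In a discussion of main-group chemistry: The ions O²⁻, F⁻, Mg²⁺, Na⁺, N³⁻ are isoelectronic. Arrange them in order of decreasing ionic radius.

N³⁻ > O²⁻ > F⁻ > Na⁺ > Mg²⁺

All of these have 10 electrons, so size is governed by nuclear charge alone: the more protons, the stronger the pull on the same electron cloud, and the smaller the ion.
Nuclear charges: Mg²⁺ (Z=12), Na⁺ (Z=11), F⁻ (Z=9), O²⁻ (Z=8), N³⁻ (Z=7).
Largest to smallest: N³⁻ > O²⁻ > F⁻ > Na⁺ > Mg²⁺.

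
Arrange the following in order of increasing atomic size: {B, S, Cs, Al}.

B, S, Al, Cs

B is in period 2, group 13; Al is in period 3, group 13; S is in period 3, group 16; Cs is in period 6, group 1.
Radius decreases left→right (rising Z_eff, same n) and increases top→bottom (higher n).
These span different periods and groups, so the two trends combine.
S > B: period and group pull opposite ways; the down-group shift dominates (103 vs 85 pm).
Al > S: Al lies to the left of S in period 3, so the across-period effect alone puts Al larger.
Cs > Al: both effects reinforce here, so Cs is clearly the larger of the two.
Approximate values (pm): B 85, Al 126, S 103, Cs 232.
So from smallest to largest: B < S < Al < Cs.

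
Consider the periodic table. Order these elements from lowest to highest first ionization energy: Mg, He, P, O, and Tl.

IE₁ increases left→right with effective nuclear charge and decreases top→bottom as the valence shell moves farther out.
Neither a single period nor a single group — weigh both effects.
Mg > Tl: the two effects oppose for this pair; the down-group effect wins (738 vs 589 kJ/mol).
P > Mg: both are in period 3; the period trend gives P the larger value.
O > P: relative to P, both the across-period and down-group shifts push O's first ionization energy up.
He > O: both effects reinforce here, so He is clearly the higher of the two.
Tabulated first ionization energy (kJ/mol): He 2372, O 1314, Mg 738, P 1012, Tl 589.
So from lowest to highest: Tl < Mg < P < O < He.

Tl < Mg < P < O < He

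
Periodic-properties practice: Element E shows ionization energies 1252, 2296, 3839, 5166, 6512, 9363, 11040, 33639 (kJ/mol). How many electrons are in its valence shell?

7

Look for the largest jump between consecutive ionization energies: IE8/IE7 ≈ 3.0, far larger than any earlier ratio.
That jump marks the point where a core electron is being removed. So the atom has 7 valence electrons.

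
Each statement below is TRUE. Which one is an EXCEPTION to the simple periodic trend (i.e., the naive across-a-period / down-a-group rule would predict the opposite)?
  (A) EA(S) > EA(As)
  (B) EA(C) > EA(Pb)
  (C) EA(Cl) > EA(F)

(C)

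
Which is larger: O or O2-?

O2-

Forming O2- adds 2 electrons to O. More electron–electron repulsion in the same shell, with unchanged nuclear charge, lets the cloud expand.
An anion is larger than its parent atom: O2- > O.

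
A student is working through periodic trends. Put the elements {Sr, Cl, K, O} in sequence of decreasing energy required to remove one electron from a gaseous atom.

O, Cl, Sr, K

O is in period 2, group 16; Cl is in period 3, group 17; K is in period 4, group 1; Sr is in period 5, group 2.
Across a period the outer electron is held more tightly (higher IE₁); down a group it sits in a higher shell, more shielded, and comes off more easily.
Here both period and group differ, so the two effects have to be weighed against each other.
Sr > K: the two effects oppose for this pair; the across-period effect wins (550 vs 419 kJ/mol).
Cl > Sr: relative to Sr, both the across-period and down-group shifts push Cl's first ionization energy up.
O > Cl: period and group pull opposite ways; the down-group shift dominates (1314 vs 1251 kJ/mol).
Tabulated first ionization energy (kJ/mol): O 1314, Cl 1251, K 419, Sr 550.
So from highest to lowest: O > Cl > Sr > K.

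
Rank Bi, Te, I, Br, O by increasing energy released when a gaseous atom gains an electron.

O is in period 2, group 16; Br is in period 4, group 17; Te is in period 5, group 16; I is in period 5, group 17; Bi is in period 6, group 15.
Atoms with high Z_eff and room in the valence shell (especially the halogens) have the most exothermic electron affinities.
Neither a single period nor a single group — weigh both effects.
O > Bi: relative to Bi, both the across-period and down-group shifts push O's electron affinity up.
Te > O: this pair runs against the simple trend — see the exception note.
I > Te: I lies to the right of Te in period 5, so the across-period effect alone puts I higher.
Br > I: they share group 17; the group trend gives Br the larger value.
Note the exception: Te has a higher electron affinity than O, contrary to the simple trend — O's compact 2p subshell gives strong electron–electron repulsion on the added electron.
Tabulated electron affinity (kJ/mol): O 141, Br 325, Te 190, I 295, Bi 91.
So from lowest to highest: Bi < O < Te < I < Br.

Bi < O < Te < I < Br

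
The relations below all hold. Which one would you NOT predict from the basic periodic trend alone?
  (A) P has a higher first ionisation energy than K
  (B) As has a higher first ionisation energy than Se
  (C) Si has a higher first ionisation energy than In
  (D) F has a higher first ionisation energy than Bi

The general trend: first ionisation energy increases across a period and decreases down a group.
(A) P (period 3, group 15) vs K (period 4, group 1): the stated order agrees with the simple trend.
(B) As (period 4, group 15) vs Se (period 4, group 16): the stated order contradicts the simple trend.
(C) Si (period 3, group 14) vs In (period 5, group 13): the stated order agrees with the simple trend.
(D) F (period 2, group 17) vs Bi (period 6, group 15): the stated order agrees with the simple trend.
The exception is (B): Se (4p⁴) ionizes more easily than half-filled As (4p³).

(B)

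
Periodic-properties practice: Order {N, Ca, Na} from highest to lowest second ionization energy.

Na > N > Ca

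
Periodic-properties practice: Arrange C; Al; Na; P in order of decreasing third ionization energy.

The third ionization energy removes an electron from the +2 ion. For each element: C²⁺ still has 2 valence electrons; Al²⁺ still has 1 valence electron; Na²⁺ is already 1 electron into the core; P²⁺ still has 3 valence electrons.
Core electrons are held far more tightly than valence electrons, so Na tops the IE_3 order.
Valence configurations: C²⁺ [He]2s², Al²⁺ [Ne]3s¹, P²⁺ [Ne]3s²3p¹.
Approximate IE_3 values (kJ/mol): C 4620, Al 2745, Na 6910, P 2914.
So the third ionization energies run Al < P < C < Na.

Na, C, P, Al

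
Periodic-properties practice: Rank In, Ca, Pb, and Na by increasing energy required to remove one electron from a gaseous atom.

Across a period the outer electron is held more tightly (higher IE₁); down a group it sits in a higher shell, more shielded, and comes off more easily.
These sit on a diagonal, where the across-period and down-group effects partly cancel.
In > Na: the two effects oppose for this pair; the across-period effect wins (558 vs 496 kJ/mol).
Ca > In: the two effects oppose for this pair; the down-group effect wins (590 vs 558 kJ/mol).
Pb > Ca: period and group pull opposite ways; the across-period shift dominates (716 vs 590 kJ/mol).
Tabulated first ionization energy (kJ/mol): Na 496, Ca 590, In 558, Pb 716.
So from lowest to highest: Na < In < Ca < Pb.

Na < In < Ca < Pb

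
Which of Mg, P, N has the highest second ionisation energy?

After 1 electron has been removed, what remains? Mg⁺ still has 1 valence electron; P⁺ still has 4 valence electrons; N⁺ still has 4 valence electrons.
All are still removing valence electrons, so compare the +1 ions as you would atoms: IE_2 generally rises across a period (higher Z_eff) and falls down a group (larger shell), subject to the usual subshell exceptions.
Valence configurations: Mg⁺ [Ne]3s¹, P⁺ [Ne]3s²3p², N⁺ [He]2s²2p².
Approximate IE_2 values (kJ/mol): Mg 1451, P 1907, N 2856.
So the second ionization energies run Mg < P < N.

N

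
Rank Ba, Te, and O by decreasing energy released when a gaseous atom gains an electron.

Te > O > Ba

O is in period 2, group 16; Te is in period 5, group 16; Ba is in period 6, group 2.
Atoms with high Z_eff and room in the valence shell (especially the halogens) have the most exothermic electron affinities.
Neither a single period nor a single group — weigh both effects.
O > Ba: relative to Ba, both the across-period and down-group shifts push O's electron affinity up.
Te > O: this pair runs against the simple trend — see the exception note.
Note the exception: Te has a higher electron affinity than O, contrary to the simple trend — O's compact 2p subshell gives strong electron–electron repulsion on the added electron.
Tabulated electron affinity (kJ/mol): O 141, Te 190, Ba 14.
So from highest to lowest: Te > O > Ba.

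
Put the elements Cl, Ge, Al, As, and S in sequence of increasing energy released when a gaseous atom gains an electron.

Al < As < Ge < S < Cl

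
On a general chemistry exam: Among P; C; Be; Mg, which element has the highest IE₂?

After 1 electron has been removed, what remains? P⁺ still has 4 valence electrons; C⁺ still has 3 valence electrons; Be⁺ still has 1 valence electron; Mg⁺ still has 1 valence electron.
All are still removing valence electrons, so compare the +1 ions as you would atoms: IE_2 generally rises across a period (higher Z_eff) and falls down a group (larger shell), subject to the usual subshell exceptions.
Valence configurations: P⁺ [Ne]3s²3p², C⁺ [He]2s²2p¹, Be⁺ [He]2s¹, Mg⁺ [Ne]3s¹.
Tabulated IE_2 (kJ/mol): P 1907, C 2353, Be 1757, Mg 1451.
So the second ionization energies run Mg < Be < P < C.

C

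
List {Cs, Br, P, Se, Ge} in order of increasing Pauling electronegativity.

Cs < Ge < P < Se < Br

P is in period 3, group 15; Ge is in period 4, group 14; Se is in period 4, group 16; Br is in period 4, group 17; Cs is in period 6, group 1.
Atoms toward the upper right of the periodic table pull bonding electrons most strongly.
These span different periods and groups, so the two trends combine.
Ge > Cs: both effects reinforce here, so Ge is clearly the higher of the two.
P > Ge: both effects reinforce here, so P is clearly the higher of the two.
Se > P: period and group pull opposite ways; the across-period shift dominates (2.55 vs 2.19).
Br > Se: both are in period 4; the period trend gives Br the larger value.
For reference (Pauling): P 2.19, Ge 2.01, Se 2.55, Br 2.96, Cs 0.79.
So from lowest to highest: Cs < Ge < P < Se < Br.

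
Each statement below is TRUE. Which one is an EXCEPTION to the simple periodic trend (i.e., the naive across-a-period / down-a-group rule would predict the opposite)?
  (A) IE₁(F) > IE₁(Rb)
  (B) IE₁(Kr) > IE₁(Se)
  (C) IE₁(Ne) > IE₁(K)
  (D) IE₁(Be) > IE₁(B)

(D)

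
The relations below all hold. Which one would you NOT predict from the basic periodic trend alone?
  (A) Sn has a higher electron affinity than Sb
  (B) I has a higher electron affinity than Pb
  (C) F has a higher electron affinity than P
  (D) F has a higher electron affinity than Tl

(A)

The general trend: electron affinity increases across a period and decreases down a group.
(A) Sn (period 5, group 14) vs Sb (period 5, group 15): the stated order contradicts the simple trend.
(B) I (period 5, group 17) vs Pb (period 6, group 14): the stated order agrees with the simple trend.
(C) F (period 2, group 17) vs P (period 3, group 15): the stated order agrees with the simple trend.
(D) F (period 2, group 17) vs Tl (period 6, group 13): the stated order agrees with the simple trend.
The exception is (A): adding an electron to Sb's half-filled 5p³ is unfavourable, so Sn has the more exothermic EA.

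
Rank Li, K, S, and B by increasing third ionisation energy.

S < B < K < Li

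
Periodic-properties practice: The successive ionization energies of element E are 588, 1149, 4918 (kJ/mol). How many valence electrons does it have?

2

Look for the largest jump between consecutive ionization energies: IE3/IE2 ≈ 4.3, far larger than any earlier ratio.
That jump marks the point where a core electron is being removed. So the atom has 2 valence electrons.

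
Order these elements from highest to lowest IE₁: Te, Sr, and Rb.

Removing the outermost electron gets harder across a period and easier down a group.
All lie in period 5, so first ionization energy increases left to right.
So from highest to lowest: Te > Sr > Rb.

Te > Sr > Rb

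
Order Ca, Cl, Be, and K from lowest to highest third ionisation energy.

The third ionization energy removes an electron from the +2 ion. For each element: Ca²⁺ is the bare [Ar] core; Cl²⁺ still has 5 valence electrons; Be²⁺ is the bare [He] core; K²⁺ is already 1 electron into the core.
Pulling an electron out of a noble-gas core costs far more than removing a remaining valence electron, so K, Ca and Be sit at the high end of IE_3.
Tabulated IE_3 (kJ/mol): Ca 4912, Cl 3822, Be 14849, K 4420.
So the third ionization energies run Cl < K < Ca < Be.

Cl < K < Ca < Be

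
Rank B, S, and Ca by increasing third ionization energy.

S < B < Ca

The third ionization energy removes an electron from the +2 ion. For each element: B²⁺ still has 1 valence electron; S²⁺ still has 4 valence electrons; Ca²⁺ is the bare [Ar] core.
Core electrons are held far more tightly than valence electrons, so Ca tops the IE_3 order.
Valence configurations: B²⁺ [He]2s¹, S²⁺ [Ne]3s²3p².
Tabulated IE_3 (kJ/mol): B 3660, S 3357, Ca 4912.
Hence IE_3: S < B < Ca.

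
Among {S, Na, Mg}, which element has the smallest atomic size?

S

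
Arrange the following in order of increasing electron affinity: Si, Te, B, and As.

B < As < Si < Te

B is in period 2, group 13; Si is in period 3, group 14; As is in period 4, group 15; Te is in period 5, group 16.
Electron affinity generally becomes more exothermic across a period toward the halogens and less exothermic down a group.
These sit on a diagonal, where the across-period and down-group effects partly cancel.
As > B: period and group pull opposite ways; the across-period shift dominates (78 vs 27 kJ/mol).
Si > As: the two effects oppose for this pair; the down-group effect wins (134 vs 78 kJ/mol).
Te > Si: period and group pull opposite ways; the across-period shift dominates (190 vs 134 kJ/mol).
Tabulated electron affinity (kJ/mol): B 27, Si 134, As 78, Te 190.
So from lowest to highest: B < As < Si < Te.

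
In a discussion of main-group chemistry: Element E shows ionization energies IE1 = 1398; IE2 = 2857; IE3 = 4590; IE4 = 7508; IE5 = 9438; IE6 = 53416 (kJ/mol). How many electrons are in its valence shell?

Look for the largest jump between consecutive ionization energies: IE6/IE5 ≈ 5.7, far larger than any earlier ratio.
That jump marks the point where a core electron is being removed. So the atom has 5 valence electrons.

5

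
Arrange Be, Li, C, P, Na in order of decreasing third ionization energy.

Be, Li, Na, C, P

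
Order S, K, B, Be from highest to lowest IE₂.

K, B, S, Be

IE_2 is the cost of taking one more electron from the +1 cation: S⁺ still has 5 valence electrons; K⁺ is the bare [Ar] core; B⁺ still has 2 valence electrons; Be⁺ still has 1 valence electron.
Breaking into a closed-shell core is much more expensive than removing a leftover valence electron — K has the largest IE_2 here.
Valence configurations: S⁺ [Ne]3s²3p³, B⁺ [He]2s², Be⁺ [He]2s¹.
Tabulated IE_2 (kJ/mol): S 2252, K 3052, B 2427, Be 1757.
Overall IE_2 order: Be < S < B < K.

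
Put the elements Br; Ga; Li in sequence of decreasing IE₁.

Br, Ga, Li

Li is in period 2, group 1; Ga is in period 4, group 13; Br is in period 4, group 17.
Across a period the outer electron is held more tightly (higher IE₁); down a group it sits in a higher shell, more shielded, and comes off more easily.
These span different periods and groups, so the two trends combine.
Ga > Li: the two effects oppose for this pair; the across-period effect wins (579 vs 520 kJ/mol).
Br > Ga: Br lies to the right of Ga in period 4, so the across-period effect alone puts Br higher.
Approximate values (kJ/mol): Li 520, Ga 579, Br 1140.
So from highest to lowest: Br > Ga > Li.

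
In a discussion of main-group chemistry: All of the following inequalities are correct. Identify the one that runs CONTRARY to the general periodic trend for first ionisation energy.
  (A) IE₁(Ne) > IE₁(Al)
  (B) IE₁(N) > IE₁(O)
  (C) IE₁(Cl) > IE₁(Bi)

The general trend: first ionisation energy increases across a period and decreases down a group.
(A) Ne (period 2, group 18) vs Al (period 3, group 13): the stated order agrees with the simple trend.
(B) N (period 2, group 15) vs O (period 2, group 16): the stated order contradicts the simple trend.
(C) Cl (period 3, group 17) vs Bi (period 6, group 15): the stated order agrees with the simple trend.
The exception is (B): pairing an electron in O's 2p⁴ costs repulsion energy, so O ionizes more easily than half-filled N (2p³).

(B)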